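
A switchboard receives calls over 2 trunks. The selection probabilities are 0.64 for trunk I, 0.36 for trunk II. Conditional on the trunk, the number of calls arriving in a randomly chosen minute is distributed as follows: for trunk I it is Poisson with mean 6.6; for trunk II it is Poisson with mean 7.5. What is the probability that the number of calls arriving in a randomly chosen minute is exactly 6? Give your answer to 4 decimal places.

0.1492

Conditional on each trunk, P(X = 6): I: 0.156166; II: 0.136718.
By total probability, P(X = 6) = 0.64·0.156166 + 0.36·0.136718 = 0.149165.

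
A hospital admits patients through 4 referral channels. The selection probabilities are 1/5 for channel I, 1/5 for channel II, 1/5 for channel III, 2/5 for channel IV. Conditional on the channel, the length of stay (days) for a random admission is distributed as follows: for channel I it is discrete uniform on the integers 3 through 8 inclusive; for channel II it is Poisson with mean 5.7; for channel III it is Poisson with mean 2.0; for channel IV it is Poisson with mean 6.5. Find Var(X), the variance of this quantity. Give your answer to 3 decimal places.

7.514

Per component, I: μ=5.5, E[X²]=33.1667; II: μ=5.7, E[X²]=38.19; III: μ=2, E[X²]=6; IV: μ=6.5, E[X²]=48.75.
E[X] = 0.2·5.5 + 0.2·5.7 + 0.2·2 + 0.4·6.5 = 5.24.
E[X²] = 0.2·33.1667 + 0.2·38.19 + 0.2·6 + 0.4·48.75 = 34.9713.
Var(X) = E[X²] − (E[X])² = 34.9713 − 27.4576 = 7.51373.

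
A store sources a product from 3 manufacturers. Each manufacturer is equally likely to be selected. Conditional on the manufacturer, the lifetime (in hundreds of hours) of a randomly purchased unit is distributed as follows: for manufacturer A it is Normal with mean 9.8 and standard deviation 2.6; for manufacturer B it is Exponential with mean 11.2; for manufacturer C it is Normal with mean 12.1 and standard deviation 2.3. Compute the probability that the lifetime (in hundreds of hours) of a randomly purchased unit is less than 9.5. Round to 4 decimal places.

Conditional on each manufacturer, P(X < 9.5): A: 0.45407; B: 0.571821; C: 0.129147.
By total probability, P(X < 9.5) = 0.333333·0.45407 + 0.333333·0.571821 + 0.333333·0.129147 = 0.385013.

0.3850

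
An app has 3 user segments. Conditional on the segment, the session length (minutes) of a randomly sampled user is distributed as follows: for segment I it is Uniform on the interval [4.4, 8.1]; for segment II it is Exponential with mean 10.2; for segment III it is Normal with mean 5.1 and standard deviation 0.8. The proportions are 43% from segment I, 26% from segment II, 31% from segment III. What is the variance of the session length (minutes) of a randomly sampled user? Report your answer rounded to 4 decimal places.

Per component, I: μ=6.25, E[X²]=40.2033; II: μ=10.2, E[X²]=208.08; III: μ=5.1, E[X²]=26.65.
E[X] = 0.43·6.25 + 0.26·10.2 + 0.31·5.1 = 6.9205.
E[X²] = 0.43·40.2033 + 0.26·208.08 + 0.31·26.65 = 79.6497.
Var(X) = E[X²] − (E[X])² = 79.6497 − 47.8933 = 31.7564.

31.7564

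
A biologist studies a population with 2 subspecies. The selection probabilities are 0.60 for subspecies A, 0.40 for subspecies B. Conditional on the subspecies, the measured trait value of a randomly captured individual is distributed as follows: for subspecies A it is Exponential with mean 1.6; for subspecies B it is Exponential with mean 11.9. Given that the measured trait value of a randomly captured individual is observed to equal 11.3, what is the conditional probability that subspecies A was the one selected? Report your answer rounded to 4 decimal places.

0.0241

Likelihoods f(11.3 | ·): A: 0.000535396; B: 0.0325129.
Posterior ∝ prior × likelihood. Numerator for A: 0.6·0.000535396 = 0.000321238.
Normalizing constant: 0.6·0.000535396 + 0.4·0.0325129 = 0.0133264.
P(A | observation) = 0.000321238 / 0.0133264 = 0.0241054.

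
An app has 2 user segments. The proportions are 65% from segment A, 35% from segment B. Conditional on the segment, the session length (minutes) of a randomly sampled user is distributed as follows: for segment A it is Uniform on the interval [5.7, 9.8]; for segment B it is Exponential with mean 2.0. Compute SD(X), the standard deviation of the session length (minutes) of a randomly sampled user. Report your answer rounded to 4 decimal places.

3.1356

Per component, A: μ=7.75, E[X²]=61.4633; B: μ=2, E[X²]=8.
E[X] = 0.65·7.75 + 0.35·2 = 5.7375.
E[X²] = 0.65·61.4633 + 0.35·8 = 42.7512.
Var(X) = E[X²] − (E[X])² = 42.7512 − 32.9189 = 9.83226.
SD(X) = √9.83226 = 3.13564.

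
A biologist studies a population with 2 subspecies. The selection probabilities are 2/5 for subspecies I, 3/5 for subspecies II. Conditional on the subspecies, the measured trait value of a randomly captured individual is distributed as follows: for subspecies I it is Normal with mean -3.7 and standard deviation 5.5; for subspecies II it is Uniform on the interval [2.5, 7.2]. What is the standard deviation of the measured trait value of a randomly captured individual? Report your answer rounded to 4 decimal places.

Per component, I: μ=-3.7, E[X²]=43.94; II: μ=4.85, E[X²]=25.3633.
E[X] = 0.4·-3.7 + 0.6·4.85 = 1.43.
E[X²] = 0.4·43.94 + 0.6·25.3633 = 32.794.
Var(X) = E[X²] − (E[X])² = 32.794 − 2.0449 = 30.7491.
SD(X) = √30.7491 = 5.54519.

5.5452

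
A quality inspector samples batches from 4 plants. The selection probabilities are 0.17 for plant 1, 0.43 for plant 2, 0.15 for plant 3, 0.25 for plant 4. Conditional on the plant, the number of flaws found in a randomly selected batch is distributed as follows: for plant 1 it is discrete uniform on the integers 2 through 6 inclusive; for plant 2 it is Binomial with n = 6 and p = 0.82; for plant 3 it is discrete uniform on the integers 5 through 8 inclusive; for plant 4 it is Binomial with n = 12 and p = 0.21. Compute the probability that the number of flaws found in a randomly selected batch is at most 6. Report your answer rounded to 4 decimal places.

Conditional on each plant, P(X ≤ 6): 1: 1; 2: 1; 3: 0.5; 4: 0.994788.
By total probability, P(X ≤ 6) = 0.17·1 + 0.43·1 + 0.15·0.5 + 0.25·0.994788 = 0.923697.

0.9237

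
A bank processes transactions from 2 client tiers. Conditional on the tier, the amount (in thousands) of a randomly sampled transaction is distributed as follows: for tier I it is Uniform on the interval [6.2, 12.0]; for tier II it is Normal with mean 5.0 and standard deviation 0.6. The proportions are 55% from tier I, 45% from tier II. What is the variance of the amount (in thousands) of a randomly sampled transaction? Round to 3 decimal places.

5.864

Per component, I: μ=9.1, E[X²]=85.6133; II: μ=5, E[X²]=25.36.
E[X] = 0.55·9.1 + 0.45·5 = 7.255.
E[X²] = 0.55·85.6133 + 0.45·25.36 = 58.4993.
Var(X) = E[X²] − (E[X])² = 58.4993 − 52.635 = 5.86431.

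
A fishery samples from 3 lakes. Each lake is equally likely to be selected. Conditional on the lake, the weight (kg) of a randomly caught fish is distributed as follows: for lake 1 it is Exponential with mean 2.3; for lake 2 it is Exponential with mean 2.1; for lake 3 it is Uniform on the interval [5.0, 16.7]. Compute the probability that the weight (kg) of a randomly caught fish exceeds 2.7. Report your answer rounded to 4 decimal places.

0.5285

Conditional on each lake, P(X > 2.7): 1: 0.309155; 2: 0.276453; 3: 1.
By total probability, P(X > 2.7) = 0.333333·0.309155 + 0.333333·0.276453 + 0.333333·1 = 0.528536.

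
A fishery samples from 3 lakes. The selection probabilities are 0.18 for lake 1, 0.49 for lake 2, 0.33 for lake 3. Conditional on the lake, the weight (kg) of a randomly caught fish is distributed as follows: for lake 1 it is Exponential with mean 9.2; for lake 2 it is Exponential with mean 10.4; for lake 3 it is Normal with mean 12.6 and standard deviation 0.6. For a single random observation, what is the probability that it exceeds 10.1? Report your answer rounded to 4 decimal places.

Conditional on each lake, P(X > 10.1): 1: 0.333596; 2: 0.378646; 3: 0.999985.
By total probability, P(X > 10.1) = 0.18·0.333596 + 0.49·0.378646 + 0.33·0.999985 = 0.575579.

0.5756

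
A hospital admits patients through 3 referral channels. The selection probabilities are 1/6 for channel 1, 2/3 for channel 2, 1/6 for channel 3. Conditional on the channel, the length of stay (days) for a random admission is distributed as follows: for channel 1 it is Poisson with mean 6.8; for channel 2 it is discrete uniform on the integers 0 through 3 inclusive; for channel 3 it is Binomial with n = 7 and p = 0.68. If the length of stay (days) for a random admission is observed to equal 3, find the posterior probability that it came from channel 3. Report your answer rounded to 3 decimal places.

0.098

Likelihoods P(X=3 | ·): 1: 0.0583678; 2: 0.25; 3: 0.115397.
Posterior ∝ prior × likelihood. Numerator for 3: 0.166667·0.115397 = 0.0192328.
Normalizing constant: 0.166667·0.0583678 + 0.666667·0.25 + 0.166667·0.115397 = 0.195627.
P(3 | observation) = 0.0192328 / 0.195627 = 0.0983136.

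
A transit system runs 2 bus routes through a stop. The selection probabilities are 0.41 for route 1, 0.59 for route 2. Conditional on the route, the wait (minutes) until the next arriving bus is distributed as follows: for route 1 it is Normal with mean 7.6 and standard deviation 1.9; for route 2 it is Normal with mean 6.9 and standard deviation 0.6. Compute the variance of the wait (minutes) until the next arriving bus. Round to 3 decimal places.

Per component, 1: μ=7.6, E[X²]=61.37; 2: μ=6.9, E[X²]=47.97.
E[X] = 0.41·7.6 + 0.59·6.9 = 7.187.
E[X²] = 0.41·61.37 + 0.59·47.97 = 53.464.
Var(X) = E[X²] − (E[X])² = 53.464 − 51.653 = 1.81103.

1.811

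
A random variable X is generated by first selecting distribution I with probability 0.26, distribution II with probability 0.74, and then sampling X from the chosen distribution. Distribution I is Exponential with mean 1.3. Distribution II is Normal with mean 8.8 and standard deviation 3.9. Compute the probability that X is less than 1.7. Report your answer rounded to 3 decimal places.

Conditional on each component, P(X < 1.7): I: 0.729557; II: 0.0343405.
By total probability, P(X < 1.7) = 0.26·0.729557 + 0.74·0.0343405 = 0.215097.

0.215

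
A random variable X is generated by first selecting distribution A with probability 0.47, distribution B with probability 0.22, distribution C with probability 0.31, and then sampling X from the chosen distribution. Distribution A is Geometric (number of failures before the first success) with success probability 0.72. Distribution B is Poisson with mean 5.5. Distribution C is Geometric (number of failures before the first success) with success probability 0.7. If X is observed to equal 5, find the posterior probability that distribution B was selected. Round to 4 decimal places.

0.9714

Likelihoods P(X=5 | ·): A: 0.00123915; B: 0.171401; C: 0.001701.
Posterior ∝ prior × likelihood. Numerator for B: 0.22·0.171401 = 0.0377082.
Normalizing constant: 0.47·0.00123915 + 0.22·0.171401 + 0.31·0.001701 = 0.0388179.
P(B | observation) = 0.0377082 / 0.0388179 = 0.971412.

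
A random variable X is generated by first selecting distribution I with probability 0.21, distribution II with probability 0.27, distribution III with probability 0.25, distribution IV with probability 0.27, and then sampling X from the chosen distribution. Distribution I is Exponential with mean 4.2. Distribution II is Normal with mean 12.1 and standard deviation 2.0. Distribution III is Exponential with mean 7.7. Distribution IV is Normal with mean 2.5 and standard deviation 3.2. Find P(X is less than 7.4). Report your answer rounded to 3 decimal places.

0.584

Conditional on each component, P(X < 7.4): I: 0.828283; II: 0.00938671; III: 0.617505; IV: 0.937146.
By total probability, P(X < 7.4) = 0.21·0.828283 + 0.27·0.00938671 + 0.25·0.617505 + 0.27·0.937146 = 0.583879.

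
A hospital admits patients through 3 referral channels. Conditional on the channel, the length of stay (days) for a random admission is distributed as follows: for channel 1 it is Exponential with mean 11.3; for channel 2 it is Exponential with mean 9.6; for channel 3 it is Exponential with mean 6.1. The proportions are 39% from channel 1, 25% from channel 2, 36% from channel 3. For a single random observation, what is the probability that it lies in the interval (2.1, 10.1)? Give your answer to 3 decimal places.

0.464

Conditional on each channel, P(2.1 < X < 10.1): 1: 0.42131; 2: 0.454313; 3: 0.517792.
By total probability, P(2.1 < X < 10.1) = 0.39·0.42131 + 0.25·0.454313 + 0.36·0.517792 = 0.464294.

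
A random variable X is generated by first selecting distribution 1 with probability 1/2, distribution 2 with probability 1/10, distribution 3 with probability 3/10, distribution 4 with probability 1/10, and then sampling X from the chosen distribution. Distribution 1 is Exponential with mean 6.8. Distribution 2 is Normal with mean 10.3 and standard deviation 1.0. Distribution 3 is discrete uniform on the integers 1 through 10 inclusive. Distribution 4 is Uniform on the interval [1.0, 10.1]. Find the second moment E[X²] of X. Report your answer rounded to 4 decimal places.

72.2693

For each component E[X²] = Var + (mean)², giving 1: 92.48; 2: 107.09; 3: 38.5; 4: 37.7033.
Overall E[X²] = 0.5·92.48 + 0.1·107.09 + 0.3·38.5 + 0.1·37.7033 = 72.2693.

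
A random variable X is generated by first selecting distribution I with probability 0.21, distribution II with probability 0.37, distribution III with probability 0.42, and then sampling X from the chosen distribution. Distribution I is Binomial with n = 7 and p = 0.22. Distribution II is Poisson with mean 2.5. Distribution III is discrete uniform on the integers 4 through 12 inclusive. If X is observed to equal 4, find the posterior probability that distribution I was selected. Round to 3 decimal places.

Likelihoods P(X=4 | ·): I: 0.0389083; II: 0.133602; III: 0.111111.
Posterior ∝ prior × likelihood. Numerator for I: 0.21·0.0389083 = 0.00817075.
Normalizing constant: 0.21·0.0389083 + 0.37·0.133602 + 0.42·0.111111 = 0.10427.
P(I | observation) = 0.00817075 / 0.10427 = 0.0783614.

0.078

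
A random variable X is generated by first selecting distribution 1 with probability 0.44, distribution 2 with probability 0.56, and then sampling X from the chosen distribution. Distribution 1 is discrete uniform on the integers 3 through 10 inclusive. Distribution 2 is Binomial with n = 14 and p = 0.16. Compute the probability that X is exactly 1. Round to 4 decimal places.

0.1300

Conditional on each component, P(X = 1): 1: 0; 2: 0.232209.
By total probability, P(X = 1) = 0.44·0 + 0.56·0.232209 = 0.130037.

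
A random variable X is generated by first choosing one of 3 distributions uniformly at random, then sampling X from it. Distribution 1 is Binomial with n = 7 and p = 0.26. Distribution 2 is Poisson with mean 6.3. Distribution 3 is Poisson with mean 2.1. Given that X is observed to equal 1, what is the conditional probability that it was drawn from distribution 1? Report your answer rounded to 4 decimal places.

0.5265

Likelihoods P(X=1 | ·): 1: 0.298856; 2: 0.0115687; 3: 0.257158.
Posterior ∝ prior × likelihood. Numerator for 1: 0.333333·0.298856 = 0.0996186.
Normalizing constant: 0.333333·0.298856 + 0.333333·0.0115687 + 0.333333·0.257158 = 0.189194.
P(1 | observation) = 0.0996186 / 0.189194 = 0.526541.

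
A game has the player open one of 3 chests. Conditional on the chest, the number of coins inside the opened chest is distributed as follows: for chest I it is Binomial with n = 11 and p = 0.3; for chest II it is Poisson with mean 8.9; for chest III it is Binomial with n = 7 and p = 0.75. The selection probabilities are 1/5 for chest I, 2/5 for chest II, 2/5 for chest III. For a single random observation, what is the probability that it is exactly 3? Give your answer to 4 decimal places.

0.0808

Conditional on each chest, P(X = 3): I: 0.256822; II: 0.016025; III: 0.0576782.
By total probability, P(X = 3) = 0.2·0.256822 + 0.4·0.016025 + 0.4·0.0576782 = 0.0808457.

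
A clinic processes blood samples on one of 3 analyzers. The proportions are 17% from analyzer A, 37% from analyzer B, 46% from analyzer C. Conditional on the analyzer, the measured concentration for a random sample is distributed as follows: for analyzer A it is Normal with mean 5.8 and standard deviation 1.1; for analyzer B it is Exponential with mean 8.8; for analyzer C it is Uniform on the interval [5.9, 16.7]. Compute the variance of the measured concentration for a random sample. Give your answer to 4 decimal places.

37.3251

Per component, A: μ=5.8, E[X²]=34.85; B: μ=8.8, E[X²]=154.88; C: μ=11.3, E[X²]=137.41.
E[X] = 0.17·5.8 + 0.37·8.8 + 0.46·11.3 = 9.44.
E[X²] = 0.17·34.85 + 0.37·154.88 + 0.46·137.41 = 126.439.
Var(X) = E[X²] − (E[X])² = 126.439 − 89.1136 = 37.3251.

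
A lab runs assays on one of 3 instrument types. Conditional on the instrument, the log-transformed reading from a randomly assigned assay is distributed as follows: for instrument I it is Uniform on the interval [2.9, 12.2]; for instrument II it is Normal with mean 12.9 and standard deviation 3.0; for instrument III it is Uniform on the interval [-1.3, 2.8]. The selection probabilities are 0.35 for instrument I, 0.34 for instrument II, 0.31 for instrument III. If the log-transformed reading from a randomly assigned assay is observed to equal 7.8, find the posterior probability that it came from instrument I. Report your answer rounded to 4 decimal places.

Likelihoods f(7.8 | ·): I: 0.107527; II: 0.0313497; III: 0.
Posterior ∝ prior × likelihood. Numerator for I: 0.35·0.107527 = 0.0376344.
Normalizing constant: 0.35·0.107527 + 0.34·0.0313497 + 0.31·0 = 0.0482933.
P(I | observation) = 0.0376344 / 0.0482933 = 0.779288.

0.7793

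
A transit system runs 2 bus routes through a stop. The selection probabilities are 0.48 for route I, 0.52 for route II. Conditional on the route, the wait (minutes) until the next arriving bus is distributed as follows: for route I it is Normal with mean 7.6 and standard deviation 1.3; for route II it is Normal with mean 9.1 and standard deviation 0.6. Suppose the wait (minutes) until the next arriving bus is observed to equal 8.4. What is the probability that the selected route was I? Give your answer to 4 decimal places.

0.4105

Likelihoods f(8.4 | ·): I: 0.253941; II: 0.336664.
Posterior ∝ prior × likelihood. Numerator for I: 0.48·0.253941 = 0.121892.
Normalizing constant: 0.48·0.253941 + 0.52·0.336664 = 0.296957.
P(I | observation) = 0.121892 / 0.296957 = 0.410469.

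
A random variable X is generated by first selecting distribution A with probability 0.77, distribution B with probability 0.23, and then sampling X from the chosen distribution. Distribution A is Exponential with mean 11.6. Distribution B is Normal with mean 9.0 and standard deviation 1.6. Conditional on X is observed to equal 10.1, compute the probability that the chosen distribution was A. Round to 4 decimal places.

Likelihoods f(10.1 | ·): A: 0.0360916; B: 0.196858.
Posterior ∝ prior × likelihood. Numerator for A: 0.77·0.0360916 = 0.0277905.
Normalizing constant: 0.77·0.0360916 + 0.23·0.196858 = 0.073068.
P(A | observation) = 0.0277905 / 0.073068 = 0.380338.

0.3803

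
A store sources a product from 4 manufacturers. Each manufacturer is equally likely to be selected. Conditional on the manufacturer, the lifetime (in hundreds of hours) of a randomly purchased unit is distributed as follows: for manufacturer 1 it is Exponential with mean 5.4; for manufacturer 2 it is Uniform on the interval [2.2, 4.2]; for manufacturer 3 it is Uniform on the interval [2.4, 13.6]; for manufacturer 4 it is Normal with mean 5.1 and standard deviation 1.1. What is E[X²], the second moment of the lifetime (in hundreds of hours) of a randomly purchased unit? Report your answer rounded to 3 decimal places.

For each component E[X²] = Var + (mean)², giving 1: 58.32; 2: 10.5733; 3: 74.4533; 4: 27.22.
Overall E[X²] = 0.25·58.32 + 0.25·10.5733 + 0.25·74.4533 + 0.25·27.22 = 42.6417.

42.642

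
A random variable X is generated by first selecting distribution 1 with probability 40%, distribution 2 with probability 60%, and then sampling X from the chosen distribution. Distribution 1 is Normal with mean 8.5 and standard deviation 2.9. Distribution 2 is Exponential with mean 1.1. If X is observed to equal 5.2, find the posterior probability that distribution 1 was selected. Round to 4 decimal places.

0.8564

Likelihoods f(5.2 | ·): 1: 0.0719997; 2: 0.00804598.
Posterior ∝ prior × likelihood. Numerator for 1: 0.4·0.0719997 = 0.0287999.
Normalizing constant: 0.4·0.0719997 + 0.6·0.00804598 = 0.0336275.
P(1 | observation) = 0.0287999 / 0.0336275 = 0.856439.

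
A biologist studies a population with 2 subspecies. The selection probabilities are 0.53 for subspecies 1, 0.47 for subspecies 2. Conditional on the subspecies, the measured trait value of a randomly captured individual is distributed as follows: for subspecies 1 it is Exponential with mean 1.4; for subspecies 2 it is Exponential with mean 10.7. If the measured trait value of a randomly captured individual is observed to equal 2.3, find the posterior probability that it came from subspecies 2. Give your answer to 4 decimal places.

Likelihoods f(2.3 | ·): 1: 0.138162; 2: 0.0753812.
Posterior ∝ prior × likelihood. Numerator for 2: 0.47·0.0753812 = 0.0354292.
Normalizing constant: 0.53·0.138162 + 0.47·0.0753812 = 0.108655.
P(2 | observation) = 0.0354292 / 0.108655 = 0.32607.

0.3261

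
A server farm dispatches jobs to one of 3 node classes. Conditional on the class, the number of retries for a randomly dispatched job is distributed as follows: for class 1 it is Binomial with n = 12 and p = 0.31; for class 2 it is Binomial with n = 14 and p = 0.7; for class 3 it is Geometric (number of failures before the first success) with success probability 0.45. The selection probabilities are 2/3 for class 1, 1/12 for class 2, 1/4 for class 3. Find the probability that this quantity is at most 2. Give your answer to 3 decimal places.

0.361

Conditional on each class, P(X ≤ 2): 1: 0.229588; 2: 2.53072e-05; 3: 0.833625.
By total probability, P(X ≤ 2) = 0.666667·0.229588 + 0.0833333·2.53072e-05 + 0.25·0.833625 = 0.361467.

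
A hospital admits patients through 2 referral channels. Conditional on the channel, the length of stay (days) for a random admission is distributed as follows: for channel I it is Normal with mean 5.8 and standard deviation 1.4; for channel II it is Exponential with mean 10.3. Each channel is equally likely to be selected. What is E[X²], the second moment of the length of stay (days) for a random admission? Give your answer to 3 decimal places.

123.890

For each component E[X²] = Var + (mean)², giving I: 35.6; II: 212.18.
Overall E[X²] = 0.5·35.6 + 0.5·212.18 = 123.89.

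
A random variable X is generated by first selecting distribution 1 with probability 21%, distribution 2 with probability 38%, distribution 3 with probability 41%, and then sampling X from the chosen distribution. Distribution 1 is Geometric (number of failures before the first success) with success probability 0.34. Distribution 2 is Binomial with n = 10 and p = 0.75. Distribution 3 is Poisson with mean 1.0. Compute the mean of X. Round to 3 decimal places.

Component means — 1: 1.94118; 2: 7.5; 3: 1.
E[X] = 0.21·1.94118 + 0.38·7.5 + 0.41·1 = 3.66765.

3.668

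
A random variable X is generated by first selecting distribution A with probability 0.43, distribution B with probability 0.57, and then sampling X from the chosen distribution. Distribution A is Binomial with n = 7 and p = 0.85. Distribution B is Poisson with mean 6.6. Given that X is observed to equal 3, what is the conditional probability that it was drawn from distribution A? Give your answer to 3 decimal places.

0.112

Likelihoods P(X=3 | ·): A: 0.0108815; B: 0.0651834.
Posterior ∝ prior × likelihood. Numerator for A: 0.43·0.0108815 = 0.00467906.
Normalizing constant: 0.43·0.0108815 + 0.57·0.0651834 = 0.0418336.
P(A | observation) = 0.00467906 / 0.0418336 = 0.111849.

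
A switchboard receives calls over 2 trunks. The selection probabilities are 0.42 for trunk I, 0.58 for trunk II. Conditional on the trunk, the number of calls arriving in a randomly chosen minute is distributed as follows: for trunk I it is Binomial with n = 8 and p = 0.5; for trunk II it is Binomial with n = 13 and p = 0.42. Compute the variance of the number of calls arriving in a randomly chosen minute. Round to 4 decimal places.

3.1960

Per component, I: μ=4, E[X²]=18; II: μ=5.46, E[X²]=32.9784.
E[X] = 0.42·4 + 0.58·5.46 = 4.8468.
E[X²] = 0.42·18 + 0.58·32.9784 = 26.6875.
Var(X) = E[X²] − (E[X])² = 26.6875 − 23.4915 = 3.196.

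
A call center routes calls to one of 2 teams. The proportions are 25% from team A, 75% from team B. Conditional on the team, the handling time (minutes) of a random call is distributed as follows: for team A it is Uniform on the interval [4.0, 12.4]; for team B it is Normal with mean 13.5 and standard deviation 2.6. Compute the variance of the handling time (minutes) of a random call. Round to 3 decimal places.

Per component, A: μ=8.2, E[X²]=73.12; B: μ=13.5, E[X²]=189.01.
E[X] = 0.25·8.2 + 0.75·13.5 = 12.175.
E[X²] = 0.25·73.12 + 0.75·189.01 = 160.037.
Var(X) = E[X²] − (E[X])² = 160.037 − 148.231 = 11.8069.

11.807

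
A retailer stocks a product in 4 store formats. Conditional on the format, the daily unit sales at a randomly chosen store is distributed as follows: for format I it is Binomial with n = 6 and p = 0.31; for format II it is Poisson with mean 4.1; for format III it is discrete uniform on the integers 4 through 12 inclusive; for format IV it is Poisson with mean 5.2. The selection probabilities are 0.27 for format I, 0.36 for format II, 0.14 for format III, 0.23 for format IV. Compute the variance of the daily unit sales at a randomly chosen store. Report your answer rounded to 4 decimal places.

7.6766

Per component, I: μ=1.86, E[X²]=4.743; II: μ=4.1, E[X²]=20.91; III: μ=8, E[X²]=70.6667; IV: μ=5.2, E[X²]=32.24.
E[X] = 0.27·1.86 + 0.36·4.1 + 0.14·8 + 0.23·5.2 = 4.2942.
E[X²] = 0.27·4.743 + 0.36·20.91 + 0.14·70.6667 + 0.23·32.24 = 26.1167.
Var(X) = E[X²] − (E[X])² = 26.1167 − 18.4402 = 7.67659.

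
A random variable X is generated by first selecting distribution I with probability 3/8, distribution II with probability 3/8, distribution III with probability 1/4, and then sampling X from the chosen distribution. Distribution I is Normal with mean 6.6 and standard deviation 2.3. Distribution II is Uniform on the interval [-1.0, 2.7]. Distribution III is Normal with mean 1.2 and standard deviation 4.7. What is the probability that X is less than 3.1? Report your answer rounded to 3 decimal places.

0.563

Conditional on each component, P(X < 3.1): I: 0.0640372; II: 1; III: 0.656988.
By total probability, P(X < 3.1) = 0.375·0.0640372 + 0.375·1 + 0.25·0.656988 = 0.563261.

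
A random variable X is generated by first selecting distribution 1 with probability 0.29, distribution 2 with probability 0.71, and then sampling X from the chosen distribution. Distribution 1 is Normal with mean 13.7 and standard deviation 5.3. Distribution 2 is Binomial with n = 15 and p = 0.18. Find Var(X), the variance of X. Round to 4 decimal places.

Per component, 1: μ=13.7, E[X²]=215.78; 2: μ=2.7, E[X²]=9.504.
E[X] = 0.29·13.7 + 0.71·2.7 = 5.89.
E[X²] = 0.29·215.78 + 0.71·9.504 = 69.324.
Var(X) = E[X²] − (E[X])² = 69.324 − 34.6921 = 34.6319.

34.6319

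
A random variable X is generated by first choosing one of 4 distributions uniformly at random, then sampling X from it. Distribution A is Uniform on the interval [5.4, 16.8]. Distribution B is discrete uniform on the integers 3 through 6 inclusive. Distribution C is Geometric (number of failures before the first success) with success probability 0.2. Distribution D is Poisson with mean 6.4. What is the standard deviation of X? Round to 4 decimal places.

Per component, A: μ=11.1, E[X²]=134.04; B: μ=4.5, E[X²]=21.5; C: μ=4, E[X²]=36; D: μ=6.4, E[X²]=47.36.
E[X] = 0.25·11.1 + 0.25·4.5 + 0.25·4 + 0.25·6.4 = 6.5.
E[X²] = 0.25·134.04 + 0.25·21.5 + 0.25·36 + 0.25·47.36 = 59.725.
Var(X) = E[X²] − (E[X])² = 59.725 − 42.25 = 17.475.
SD(X) = √17.475 = 4.18031.

4.1803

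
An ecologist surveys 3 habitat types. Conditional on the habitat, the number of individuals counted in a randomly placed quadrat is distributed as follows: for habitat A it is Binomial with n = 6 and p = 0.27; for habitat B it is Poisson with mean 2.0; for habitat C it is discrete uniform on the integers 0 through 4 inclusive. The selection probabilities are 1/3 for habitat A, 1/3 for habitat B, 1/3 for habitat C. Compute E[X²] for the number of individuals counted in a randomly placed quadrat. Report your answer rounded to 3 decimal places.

For each component E[X²] = Var + (mean)², giving A: 3.807; B: 6; C: 6.
Overall E[X²] = 0.333333·3.807 + 0.333333·6 + 0.333333·6 = 5.269.

5.269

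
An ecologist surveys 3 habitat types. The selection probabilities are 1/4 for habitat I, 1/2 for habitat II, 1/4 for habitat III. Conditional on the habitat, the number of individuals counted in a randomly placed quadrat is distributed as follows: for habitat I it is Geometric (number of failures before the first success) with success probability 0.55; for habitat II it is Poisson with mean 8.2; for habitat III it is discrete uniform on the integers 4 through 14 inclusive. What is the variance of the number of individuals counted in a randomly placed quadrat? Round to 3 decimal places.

18.047

Per component, I: μ=0.818182, E[X²]=2.15702; II: μ=8.2, E[X²]=75.44; III: μ=9, E[X²]=91.
E[X] = 0.25·0.818182 + 0.5·8.2 + 0.25·9 = 6.55455.
E[X²] = 0.25·2.15702 + 0.5·75.44 + 0.25·91 = 61.0093.
Var(X) = E[X²] − (E[X])² = 61.0093 − 42.9621 = 18.0472.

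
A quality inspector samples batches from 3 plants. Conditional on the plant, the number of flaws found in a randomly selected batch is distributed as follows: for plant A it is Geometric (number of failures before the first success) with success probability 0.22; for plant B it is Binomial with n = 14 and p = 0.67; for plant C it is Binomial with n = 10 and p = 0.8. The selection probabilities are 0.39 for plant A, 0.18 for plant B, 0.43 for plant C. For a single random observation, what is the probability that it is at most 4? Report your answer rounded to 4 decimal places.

Conditional on each plant, P(X ≤ 4): A: 0.711283; B: 0.00371619; C: 0.00636938.
By total probability, P(X ≤ 4) = 0.39·0.711283 + 0.18·0.00371619 + 0.43·0.00636938 = 0.280808.

0.2808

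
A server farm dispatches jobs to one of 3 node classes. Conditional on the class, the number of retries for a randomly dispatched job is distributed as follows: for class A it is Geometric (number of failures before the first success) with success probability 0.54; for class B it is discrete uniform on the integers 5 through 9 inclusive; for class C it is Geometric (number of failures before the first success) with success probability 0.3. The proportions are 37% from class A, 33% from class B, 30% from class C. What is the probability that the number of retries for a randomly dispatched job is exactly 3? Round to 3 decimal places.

0.050

Conditional on each class, P(X = 3): A: 0.0525614; B: 0; C: 0.1029.
By total probability, P(X = 3) = 0.37·0.0525614 + 0.33·0 + 0.3·0.1029 = 0.0503177.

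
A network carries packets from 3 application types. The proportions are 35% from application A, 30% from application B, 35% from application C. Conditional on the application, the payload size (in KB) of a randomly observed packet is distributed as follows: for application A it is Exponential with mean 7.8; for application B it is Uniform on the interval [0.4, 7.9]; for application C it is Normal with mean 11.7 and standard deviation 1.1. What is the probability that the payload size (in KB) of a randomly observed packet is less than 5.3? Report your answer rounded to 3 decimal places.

Conditional on each application, P(X < 5.3): A: 0.493123; B: 0.653333; C: 2.97456e-09.
By total probability, P(X < 5.3) = 0.35·0.493123 + 0.3·0.653333 + 0.35·2.97456e-09 = 0.368593.

0.369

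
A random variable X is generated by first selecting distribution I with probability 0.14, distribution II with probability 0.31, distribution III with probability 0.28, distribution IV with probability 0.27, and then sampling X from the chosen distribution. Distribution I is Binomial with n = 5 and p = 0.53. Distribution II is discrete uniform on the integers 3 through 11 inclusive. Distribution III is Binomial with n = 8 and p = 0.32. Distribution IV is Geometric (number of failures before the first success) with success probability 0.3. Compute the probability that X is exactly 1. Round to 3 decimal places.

Conditional on each component, P(X = 1): I: 0.129312; II: 0; III: 0.172109; IV: 0.21.
By total probability, P(X = 1) = 0.14·0.129312 + 0.31·0 + 0.28·0.172109 + 0.27·0.21 = 0.122994.

0.123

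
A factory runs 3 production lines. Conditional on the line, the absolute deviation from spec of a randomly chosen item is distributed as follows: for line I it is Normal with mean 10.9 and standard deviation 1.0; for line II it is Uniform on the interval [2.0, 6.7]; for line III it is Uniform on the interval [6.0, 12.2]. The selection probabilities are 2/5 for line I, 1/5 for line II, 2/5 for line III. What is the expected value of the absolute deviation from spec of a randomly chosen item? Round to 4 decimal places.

Component means — I: 10.9; II: 4.35; III: 9.1.
E[X] = 0.4·10.9 + 0.2·4.35 + 0.4·9.1 = 8.87.

8.8700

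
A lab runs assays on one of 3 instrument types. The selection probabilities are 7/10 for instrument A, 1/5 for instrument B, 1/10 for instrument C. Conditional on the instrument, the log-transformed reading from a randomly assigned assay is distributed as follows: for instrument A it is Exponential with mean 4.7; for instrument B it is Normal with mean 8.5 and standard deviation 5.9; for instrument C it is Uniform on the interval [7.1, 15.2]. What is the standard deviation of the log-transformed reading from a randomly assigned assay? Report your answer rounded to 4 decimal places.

Per component, A: μ=4.7, E[X²]=44.18; B: μ=8.5, E[X²]=107.06; C: μ=11.15, E[X²]=129.79.
E[X] = 0.7·4.7 + 0.2·8.5 + 0.1·11.15 = 6.105.
E[X²] = 0.7·44.18 + 0.2·107.06 + 0.1·129.79 = 65.317.
Var(X) = E[X²] − (E[X])² = 65.317 − 37.271 = 28.046.
SD(X) = √28.046 = 5.29585.

5.2958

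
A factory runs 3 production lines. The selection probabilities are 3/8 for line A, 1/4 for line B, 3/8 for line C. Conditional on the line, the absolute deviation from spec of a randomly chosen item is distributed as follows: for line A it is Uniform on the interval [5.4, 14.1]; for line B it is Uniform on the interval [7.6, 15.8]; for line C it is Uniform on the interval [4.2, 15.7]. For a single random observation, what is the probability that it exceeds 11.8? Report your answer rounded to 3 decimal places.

Conditional on each line, P(X > 11.8): A: 0.264368; B: 0.487805; C: 0.33913.
By total probability, P(X > 11.8) = 0.375·0.264368 + 0.25·0.487805 + 0.375·0.33913 = 0.348263.

0.348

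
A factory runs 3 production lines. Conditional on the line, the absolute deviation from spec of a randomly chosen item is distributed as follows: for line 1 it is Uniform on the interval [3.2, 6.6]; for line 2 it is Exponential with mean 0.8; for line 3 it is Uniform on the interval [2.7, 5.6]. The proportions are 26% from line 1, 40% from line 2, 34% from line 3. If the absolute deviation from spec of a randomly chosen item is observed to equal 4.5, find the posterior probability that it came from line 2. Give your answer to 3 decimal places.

0.009

Likelihoods f(4.5 | ·): 1: 0.294118; 2: 0.0045082; 3: 0.344828.
Posterior ∝ prior × likelihood. Numerator for 2: 0.4·0.0045082 = 0.00180328.
Normalizing constant: 0.26·0.294118 + 0.4·0.0045082 + 0.34·0.344828 = 0.195515.
P(2 | observation) = 0.00180328 / 0.195515 = 0.00922323.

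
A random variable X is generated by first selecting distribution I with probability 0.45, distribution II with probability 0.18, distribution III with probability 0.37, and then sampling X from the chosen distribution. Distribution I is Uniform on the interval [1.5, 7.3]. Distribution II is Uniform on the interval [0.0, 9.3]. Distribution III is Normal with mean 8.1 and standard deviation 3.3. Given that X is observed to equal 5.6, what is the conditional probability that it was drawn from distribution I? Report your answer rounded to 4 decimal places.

Likelihoods f(5.6 | ·): I: 0.172414; II: 0.107527; III: 0.0907341.
Posterior ∝ prior × likelihood. Numerator for I: 0.45·0.172414 = 0.0775862.
Normalizing constant: 0.45·0.172414 + 0.18·0.107527 + 0.37·0.0907341 = 0.130513.
P(I | observation) = 0.0775862 / 0.130513 = 0.594473.

0.5945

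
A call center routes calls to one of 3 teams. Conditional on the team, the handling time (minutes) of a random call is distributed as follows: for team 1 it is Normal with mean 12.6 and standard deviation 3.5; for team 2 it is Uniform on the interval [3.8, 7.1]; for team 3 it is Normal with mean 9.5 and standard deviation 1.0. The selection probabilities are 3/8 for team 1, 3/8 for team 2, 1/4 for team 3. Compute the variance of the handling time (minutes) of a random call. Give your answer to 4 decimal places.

14.8118

Per component, 1: μ=12.6, E[X²]=171.01; 2: μ=5.45, E[X²]=30.61; 3: μ=9.5, E[X²]=91.25.
E[X] = 0.375·12.6 + 0.375·5.45 + 0.25·9.5 = 9.14375.
E[X²] = 0.375·171.01 + 0.375·30.61 + 0.25·91.25 = 98.42.
Var(X) = E[X²] − (E[X])² = 98.42 − 83.6082 = 14.8118.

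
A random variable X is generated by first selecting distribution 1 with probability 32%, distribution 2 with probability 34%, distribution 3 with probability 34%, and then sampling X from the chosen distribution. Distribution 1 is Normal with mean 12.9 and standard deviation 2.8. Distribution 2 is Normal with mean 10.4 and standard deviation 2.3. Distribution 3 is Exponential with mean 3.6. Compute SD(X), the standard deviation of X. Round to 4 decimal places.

4.9142

Per component, 1: μ=12.9, E[X²]=174.25; 2: μ=10.4, E[X²]=113.45; 3: μ=3.6, E[X²]=25.92.
E[X] = 0.32·12.9 + 0.34·10.4 + 0.34·3.6 = 8.888.
E[X²] = 0.32·174.25 + 0.34·113.45 + 0.34·25.92 = 103.146.
Var(X) = E[X²] − (E[X])² = 103.146 − 78.9965 = 24.1493.
SD(X) = √24.1493 = 4.91419.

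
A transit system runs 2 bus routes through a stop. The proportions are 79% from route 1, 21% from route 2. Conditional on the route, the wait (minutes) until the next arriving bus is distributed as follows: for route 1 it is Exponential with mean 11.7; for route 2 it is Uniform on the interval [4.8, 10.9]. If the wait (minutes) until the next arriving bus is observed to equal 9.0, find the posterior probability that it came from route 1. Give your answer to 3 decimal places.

Likelihoods f(9.0 | ·): 1: 0.0396042; 2: 0.163934.
Posterior ∝ prior × likelihood. Numerator for 1: 0.79·0.0396042 = 0.0312873.
Normalizing constant: 0.79·0.0396042 + 0.21·0.163934 = 0.0657136.
P(1 | observation) = 0.0312873 / 0.0657136 = 0.476117.

0.476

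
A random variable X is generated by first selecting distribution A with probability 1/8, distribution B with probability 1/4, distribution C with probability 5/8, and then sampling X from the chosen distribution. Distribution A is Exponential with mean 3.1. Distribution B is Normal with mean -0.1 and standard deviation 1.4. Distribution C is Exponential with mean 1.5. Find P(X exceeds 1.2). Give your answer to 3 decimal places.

0.410

Conditional on each component, P(X > 1.2): A: 0.679025; B: 0.176556; C: 0.449329.
By total probability, P(X > 1.2) = 0.125·0.679025 + 0.25·0.176556 + 0.625·0.449329 = 0.409848.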